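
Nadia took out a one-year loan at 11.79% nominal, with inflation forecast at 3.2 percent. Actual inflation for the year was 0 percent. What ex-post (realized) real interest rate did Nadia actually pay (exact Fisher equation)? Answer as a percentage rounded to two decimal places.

Ex-post: (1 + 0.1179)/(1 + 0.0000) − 1 = 11.7900%
So the realized real rate is 11.79%.

11.79%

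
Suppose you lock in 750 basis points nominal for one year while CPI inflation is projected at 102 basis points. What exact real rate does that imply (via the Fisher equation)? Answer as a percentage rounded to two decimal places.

1 + r = 1.07500 / 1.01020 = 1.064146
r = 1.064146 − 1 = 6.4146%, i.e. 6.41%.

6.41%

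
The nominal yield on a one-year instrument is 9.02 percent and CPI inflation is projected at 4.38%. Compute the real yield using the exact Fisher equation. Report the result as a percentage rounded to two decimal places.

4.45%

1 + r = 1.09020 / 1.04380 = 1.044453
r = 1.044453 − 1 = 4.4453%, i.e. 4.45%.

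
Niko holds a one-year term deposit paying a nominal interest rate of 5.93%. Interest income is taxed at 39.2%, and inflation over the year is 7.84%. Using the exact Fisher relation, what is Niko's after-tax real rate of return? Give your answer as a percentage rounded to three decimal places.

-3.927%

After-tax nominal return = 5.93% × (1 − 0.392) = 3.60544%.
1 + r = 1.0360544 / 1.07840 = 0.960733
After-tax real rate = 0.960733 − 1 → -3.927%.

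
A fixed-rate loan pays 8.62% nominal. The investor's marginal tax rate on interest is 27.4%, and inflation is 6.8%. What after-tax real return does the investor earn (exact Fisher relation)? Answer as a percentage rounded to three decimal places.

-0.507%

After-tax nominal return = 8.62% × (1 − 0.274) = 6.25812%.
1 + r = 1.0625812 / 1.06800 = 0.994926
After-tax real rate = 0.994926 − 1 → -0.507%.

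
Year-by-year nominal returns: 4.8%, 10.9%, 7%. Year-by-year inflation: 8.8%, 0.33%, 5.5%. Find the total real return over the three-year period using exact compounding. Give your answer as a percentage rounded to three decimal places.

Nominal growth factor = 1.0480 × 1.1090 × 1.0700 = 1.243588
Price-level growth factor = 1.0880 × 1.0033 × 1.0550 = 1.151628
Real growth factor = 1.243588 / 1.151628 = 1.079853
Total real return = 1.079853 − 1 → 7.985%.

7.985%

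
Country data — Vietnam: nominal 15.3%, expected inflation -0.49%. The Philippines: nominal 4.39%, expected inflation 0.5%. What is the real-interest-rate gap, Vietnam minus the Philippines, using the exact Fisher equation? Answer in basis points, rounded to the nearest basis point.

Vietnam: (1 + 0.1530)/(1 − 0.0049) − 1 = 15.8678%
The Philippines: (1 + 0.0439)/(1 + 0.0050) − 1 = 3.8706%
Differential = 15.8678% − 3.8706% = 11.9971% → 1200 basis points.

1200 basis points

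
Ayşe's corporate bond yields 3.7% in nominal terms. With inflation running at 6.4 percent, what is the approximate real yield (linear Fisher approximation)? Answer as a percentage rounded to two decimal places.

-2.70%

r ≈ i − π = 3.7% − 6.4% = -2.70%.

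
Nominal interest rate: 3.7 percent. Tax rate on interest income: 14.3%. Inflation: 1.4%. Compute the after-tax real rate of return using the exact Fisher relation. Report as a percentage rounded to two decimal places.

After-tax nominal return = 3.7% × (1 − 0.143) = 3.1709%.
1 + r = 1.031709 / 1.01400 = 1.017464
After-tax real rate = 1.017464 − 1 → 1.75%.

1.75%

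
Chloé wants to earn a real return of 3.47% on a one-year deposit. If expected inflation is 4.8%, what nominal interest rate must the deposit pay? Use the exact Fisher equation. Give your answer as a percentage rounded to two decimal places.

(1 + i) = (1 + r)(1 + π) = 1.03470 × 1.04800 = 1.0843656
i = 1.0843656 − 1, so the required nominal rate is 8.44%.

8.44%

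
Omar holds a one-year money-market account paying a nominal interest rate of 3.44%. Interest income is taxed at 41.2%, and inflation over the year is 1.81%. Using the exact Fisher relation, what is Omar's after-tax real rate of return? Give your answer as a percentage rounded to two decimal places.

0.21%

After-tax nominal return = 3.44% × (1 − 0.412) = 2.02272%.
1 + r = 1.0202272 / 1.01810 = 1.002089
After-tax real rate = 1.002089 − 1 → 0.21%.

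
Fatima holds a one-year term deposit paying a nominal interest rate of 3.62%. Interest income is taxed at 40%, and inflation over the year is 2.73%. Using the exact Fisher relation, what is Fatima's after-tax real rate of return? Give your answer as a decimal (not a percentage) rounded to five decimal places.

After-tax nominal return = 3.62% × (1 − 0.4) = 2.1720%.
1 + r = 1.02172 / 1.02730 = 0.994568
After-tax real rate = 0.994568 − 1 → -0.00543.

-0.00543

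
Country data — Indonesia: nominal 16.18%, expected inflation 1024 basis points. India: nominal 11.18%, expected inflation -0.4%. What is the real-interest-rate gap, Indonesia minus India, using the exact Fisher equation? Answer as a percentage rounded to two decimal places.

Indonesia: (1 + 0.1618)/(1 + 0.1024) − 1 = 5.3882%
India: (1 + 0.1118)/(1 − 0.0040) − 1 = 11.6265%
Differential = 5.3882% − 11.6265% = -6.2383% → -6.24%.

-6.24%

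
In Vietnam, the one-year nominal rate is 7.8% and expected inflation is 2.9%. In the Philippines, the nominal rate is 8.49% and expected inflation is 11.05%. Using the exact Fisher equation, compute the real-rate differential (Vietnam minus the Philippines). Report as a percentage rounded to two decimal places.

Vietnam: (1 + 0.0780)/(1 + 0.0290) − 1 = 4.7619%
The Philippines: (1 + 0.0849)/(1 + 0.1105) − 1 = -2.3053%
Differential = 4.7619% − (-2.3053%) = 7.0672% → 7.07%.

7.07%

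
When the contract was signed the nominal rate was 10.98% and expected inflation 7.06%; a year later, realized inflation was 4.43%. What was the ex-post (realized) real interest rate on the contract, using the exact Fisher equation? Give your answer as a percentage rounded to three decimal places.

6.272%

Ex-post: (1 + 0.1098)/(1 + 0.0443) − 1 = 6.2721%
So the realized real rate is 6.272%.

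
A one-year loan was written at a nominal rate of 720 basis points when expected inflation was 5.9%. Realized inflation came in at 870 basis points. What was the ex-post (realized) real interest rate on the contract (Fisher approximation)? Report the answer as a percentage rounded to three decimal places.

-1.500%

Ex-post: 7.2% − 8.7% = -1.500%
So the realized real rate is -1.500%.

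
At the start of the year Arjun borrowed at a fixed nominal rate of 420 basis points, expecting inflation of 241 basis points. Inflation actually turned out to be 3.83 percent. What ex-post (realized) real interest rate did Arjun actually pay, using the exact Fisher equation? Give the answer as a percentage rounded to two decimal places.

Ex-post: (1 + 0.0420)/(1 + 0.0383) − 1 = 0.3564%
So the realized real rate is 0.36%.

0.36%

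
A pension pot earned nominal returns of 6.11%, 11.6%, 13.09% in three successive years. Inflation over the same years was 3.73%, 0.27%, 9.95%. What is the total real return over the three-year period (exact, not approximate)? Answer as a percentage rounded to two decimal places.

Nominal growth factor = 1.0611 × 1.1160 × 1.1309 = 1.339198
Price-level growth factor = 1.0373 × 1.0027 × 1.0995 = 1.143591
Real growth factor = 1.339198 / 1.143591 = 1.171046
Total real return = 1.171046 − 1 → 17.10%.

17.10%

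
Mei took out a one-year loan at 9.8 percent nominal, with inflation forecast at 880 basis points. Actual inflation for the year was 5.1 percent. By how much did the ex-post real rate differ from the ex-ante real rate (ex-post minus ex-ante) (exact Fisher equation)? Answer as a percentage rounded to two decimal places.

Ex-ante: (1 + 0.0980)/(1 + 0.0880) − 1 = 0.9191%
Ex-post: (1 + 0.0980)/(1 + 0.0510) − 1 = 4.4719%
Difference (ex-post − ex-ante) = 3.5528% → 3.55%.

3.55%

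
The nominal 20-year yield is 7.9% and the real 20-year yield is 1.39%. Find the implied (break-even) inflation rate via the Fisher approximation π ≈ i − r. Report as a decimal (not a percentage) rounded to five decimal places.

π ≈ i − r = 7.9% − 1.39% → 0.06510.

0.06510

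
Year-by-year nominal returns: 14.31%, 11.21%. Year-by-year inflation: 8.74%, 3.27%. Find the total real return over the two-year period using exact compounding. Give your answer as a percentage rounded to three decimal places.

13.205%

Nominal growth factor = 1.1431 × 1.1121 = 1.271242
Price-level growth factor = 1.0874 × 1.0327 = 1.122958
Real growth factor = 1.271242 / 1.122958 = 1.132047
Total real return = 1.132047 − 1 → 13.205%.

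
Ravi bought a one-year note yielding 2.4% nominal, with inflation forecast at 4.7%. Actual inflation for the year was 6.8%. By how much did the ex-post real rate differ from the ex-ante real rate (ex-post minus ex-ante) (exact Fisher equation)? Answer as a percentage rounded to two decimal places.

-1.92%

Ex-ante: (1 + 0.0240)/(1 + 0.0470) − 1 = -2.1968%
Ex-post: (1 + 0.0240)/(1 + 0.0680) − 1 = -4.1199%
Difference (ex-post − ex-ante) = -1.9231% → -1.92%.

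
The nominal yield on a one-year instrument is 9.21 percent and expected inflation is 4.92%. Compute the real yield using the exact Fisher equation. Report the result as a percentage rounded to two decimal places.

By the Fisher equation, 1 + r = (1 + i)/(1 + π).
1 + r = 1.09210 / 1.04920 = 1.040888
r = 1.040888 − 1 = 4.0888%, i.e. 4.09%.

4.09%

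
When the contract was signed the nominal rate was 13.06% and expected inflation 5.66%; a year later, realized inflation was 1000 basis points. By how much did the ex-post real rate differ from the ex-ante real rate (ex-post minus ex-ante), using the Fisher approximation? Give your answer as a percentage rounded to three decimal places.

-4.340%

Ex-ante: 13.06% − 5.66% = 7.400%
Ex-post: 13.06% − 10% = 3.060%
Difference (ex-post − ex-ante) = -4.3400% → -4.340%.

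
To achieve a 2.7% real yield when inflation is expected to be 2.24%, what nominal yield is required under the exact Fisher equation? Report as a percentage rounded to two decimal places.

(1 + i) = (1 + r)(1 + π) = 1.02700 × 1.02240 = 1.0500048
i = 1.0500048 − 1, so the required nominal rate is 5.00%.

5.00%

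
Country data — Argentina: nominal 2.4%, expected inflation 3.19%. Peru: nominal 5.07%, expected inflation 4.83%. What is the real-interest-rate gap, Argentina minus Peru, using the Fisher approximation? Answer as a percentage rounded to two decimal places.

-1.03%

Argentina: 2.4% − 3.19% = -0.790%
Peru: 5.07% − 4.83% = 0.240%
Differential = -1.030% → -1.03%.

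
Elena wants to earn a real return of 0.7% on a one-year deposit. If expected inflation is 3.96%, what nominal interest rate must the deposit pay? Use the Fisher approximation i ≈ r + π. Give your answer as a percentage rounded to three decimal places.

i ≈ r + π = 0.7% + 3.96% = 4.660%.

4.660%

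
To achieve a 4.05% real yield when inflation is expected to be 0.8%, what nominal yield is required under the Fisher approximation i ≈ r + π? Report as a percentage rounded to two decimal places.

4.85%

i ≈ r + π = 4.05% + 0.8% = 4.85%.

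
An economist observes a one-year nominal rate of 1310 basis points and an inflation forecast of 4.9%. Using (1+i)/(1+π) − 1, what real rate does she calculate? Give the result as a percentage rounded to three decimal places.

By the Fisher identity, 1 + r = (1 + i)/(1 + π).
1 + r = 1.13100 / 1.04900 = 1.078170
r = 1.078170 − 1 = 7.8170%, i.e. 7.817%.

7.817%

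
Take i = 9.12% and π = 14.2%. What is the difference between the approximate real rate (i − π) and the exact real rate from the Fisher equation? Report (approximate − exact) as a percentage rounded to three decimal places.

Approximate: r ≈ 9.120% − 14.200% = -5.0800%
Exact: (1 + 0.0912)/(1 + 0.1420) − 1 = -4.4483%
Error = -5.0800% − (-4.4483%) = -0.6317% → -0.632%.

-0.632%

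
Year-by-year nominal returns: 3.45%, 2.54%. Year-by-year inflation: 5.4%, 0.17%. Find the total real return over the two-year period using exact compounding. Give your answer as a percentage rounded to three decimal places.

0.472%

Nominal growth factor = 1.0345 × 1.0254 = 1.060776
Price-level growth factor = 1.0540 × 1.0017 = 1.055792
Real growth factor = 1.060776 / 1.055792 = 1.004721
Total real return = 1.004721 − 1 → 0.472%.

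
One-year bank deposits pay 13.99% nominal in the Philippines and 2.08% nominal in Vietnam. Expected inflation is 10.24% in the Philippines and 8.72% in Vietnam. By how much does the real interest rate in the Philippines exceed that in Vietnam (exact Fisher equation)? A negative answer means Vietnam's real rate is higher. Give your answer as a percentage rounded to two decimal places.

9.51%

The Philippines: (1 + 0.1399)/(1 + 0.1024) − 1 = 3.4017%
Vietnam: (1 + 0.0208)/(1 + 0.0872) − 1 = -6.1074%
Differential = 3.4017% − (-6.1074%) = 9.5091% → 9.51%.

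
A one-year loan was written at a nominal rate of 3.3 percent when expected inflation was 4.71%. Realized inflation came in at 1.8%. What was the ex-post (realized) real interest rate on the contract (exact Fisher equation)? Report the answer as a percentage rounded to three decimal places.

Ex-post: (1 + 0.0330)/(1 + 0.0180) − 1 = 1.47348%
So the realized real rate is 1.473%.

1.473%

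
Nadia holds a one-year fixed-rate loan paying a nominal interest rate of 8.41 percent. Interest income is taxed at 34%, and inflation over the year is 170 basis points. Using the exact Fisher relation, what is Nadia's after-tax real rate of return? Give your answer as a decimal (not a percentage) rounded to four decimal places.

0.0379

After-tax nominal return = 8.41% × (1 − 0.34) = 5.5506%.
1 + r = 1.055506 / 1.01700 = 1.037862
After-tax real rate = 1.037862 − 1 → 0.0379.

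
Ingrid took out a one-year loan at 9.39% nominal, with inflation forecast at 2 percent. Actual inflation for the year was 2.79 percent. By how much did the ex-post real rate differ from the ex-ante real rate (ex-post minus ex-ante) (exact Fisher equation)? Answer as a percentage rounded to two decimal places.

-0.82%

Ex-ante: (1 + 0.0939)/(1 + 0.0200) − 1 = 7.2451%
Ex-post: (1 + 0.0939)/(1 + 0.0279) − 1 = 6.4209%
Difference (ex-post − ex-ante) = -0.8242% → -0.82%.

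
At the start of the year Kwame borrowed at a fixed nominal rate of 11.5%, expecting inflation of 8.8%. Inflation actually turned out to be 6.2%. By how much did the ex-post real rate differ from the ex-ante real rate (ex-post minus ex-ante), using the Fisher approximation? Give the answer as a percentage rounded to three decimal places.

Ex-ante: 11.5% − 8.8% = 2.700%
Ex-post: 11.5% − 6.2% = 5.300%
Difference (ex-post − ex-ante) = 2.6000% → 2.600%.

2.600%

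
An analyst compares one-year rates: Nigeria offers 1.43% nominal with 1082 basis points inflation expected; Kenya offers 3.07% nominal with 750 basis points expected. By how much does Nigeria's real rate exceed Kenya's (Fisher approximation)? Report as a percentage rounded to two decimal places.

-4.96%

Nigeria: 1.43% − 10.82% = -9.390%
Kenya: 3.07% − 7.5% = -4.430%
Differential = -4.960% → -4.96%.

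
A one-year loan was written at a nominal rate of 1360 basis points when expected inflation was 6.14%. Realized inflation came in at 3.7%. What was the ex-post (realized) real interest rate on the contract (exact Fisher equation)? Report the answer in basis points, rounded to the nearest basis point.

Ex-post: (1 + 0.1360)/(1 + 0.0370) − 1 = 9.5468%
So the realized real rate is 955 basis points.

955 basis points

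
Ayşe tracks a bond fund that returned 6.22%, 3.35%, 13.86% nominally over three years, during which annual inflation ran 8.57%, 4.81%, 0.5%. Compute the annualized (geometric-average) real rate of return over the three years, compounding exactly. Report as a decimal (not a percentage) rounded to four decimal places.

0.0301

Nominal growth factor = 1.0622 × 1.0335 × 1.1386 = 1.24993652
Price-level growth factor = 1.0857 × 1.0481 × 1.0050 = 1.14361178
Real growth factor = 1.24993652 / 1.14361178 = 1.09297276
Annualized real rate = 1.09297276^(1/3) − 1 = 3.0077% → 0.0301.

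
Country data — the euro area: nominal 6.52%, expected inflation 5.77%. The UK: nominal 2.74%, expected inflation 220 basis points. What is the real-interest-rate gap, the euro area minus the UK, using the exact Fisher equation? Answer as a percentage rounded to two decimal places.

The euro area: (1 + 0.0652)/(1 + 0.0577) − 1 = 0.7091%
The UK: (1 + 0.0274)/(1 + 0.0220) − 1 = 0.5284%
Differential = 0.7091% − 0.5284% = 0.1807% → 0.18%.

0.18%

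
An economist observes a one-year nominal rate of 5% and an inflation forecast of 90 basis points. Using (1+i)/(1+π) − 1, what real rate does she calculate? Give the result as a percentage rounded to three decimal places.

4.063%

By the Fisher relation, 1 + r = (1 + i)/(1 + π).
1 + r = 1.05000 / 1.00900 = 1.040634
r = 1.040634 − 1 = 4.0634%, i.e. 4.063%.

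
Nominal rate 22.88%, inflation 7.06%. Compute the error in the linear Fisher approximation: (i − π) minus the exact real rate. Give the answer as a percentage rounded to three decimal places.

1.043%

Approximate: r ≈ 22.880% − 7.060% = 15.8200%
Exact: (1 + 0.2288)/(1 + 0.0706) − 1 = 14.7768%
Error = 15.8200% − 14.7768% = 1.0432% → 1.043%.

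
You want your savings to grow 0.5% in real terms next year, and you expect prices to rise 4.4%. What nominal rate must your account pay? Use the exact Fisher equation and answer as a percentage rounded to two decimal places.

(1 + i) = (1 + r)(1 + π) = 1.00500 × 1.04400 = 1.04922
i = 1.04922 − 1, so the required nominal rate is 4.92%.

4.92%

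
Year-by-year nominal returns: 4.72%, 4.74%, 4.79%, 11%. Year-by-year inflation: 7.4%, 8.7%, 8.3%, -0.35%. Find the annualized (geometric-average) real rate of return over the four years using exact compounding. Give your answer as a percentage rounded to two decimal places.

Compound the nominal returns: 1.0472 × 1.0474 × 1.0479 × 1.1100 = 1.27580712.
Compound inflation: 1.0740 × 1.0870 × 1.0830 × 0.9965 = 1.25991018.
Deflate: 1.27580712 / 1.25991018 = 1.01261752.
Annualized real rate = 1.01261752^(1/4) − 1 = 0.3140% → 0.31%.

0.31%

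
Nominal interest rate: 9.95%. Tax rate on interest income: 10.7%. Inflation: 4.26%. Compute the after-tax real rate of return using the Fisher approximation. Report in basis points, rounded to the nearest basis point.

After-tax nominal return = 9.95% × (1 − 0.107) = 8.88535%.
r ≈ 8.88535% − 4.26% → 463 basis points.

463 basis points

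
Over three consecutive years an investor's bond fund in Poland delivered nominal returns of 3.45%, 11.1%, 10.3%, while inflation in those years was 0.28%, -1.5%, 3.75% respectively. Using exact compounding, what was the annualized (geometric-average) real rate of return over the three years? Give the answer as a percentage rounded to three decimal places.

7.348%

Compound the nominal returns: 1.0345 × 1.1110 × 1.1030 = 1.26771044.
Compound inflation: 1.0028 × 0.9850 × 1.0375 = 1.02479893.
Deflate: 1.26771044 / 1.02479893 = 1.23703334.
Annualized real rate = 1.23703334^(1/3) − 1 = 7.3480% → 7.348%.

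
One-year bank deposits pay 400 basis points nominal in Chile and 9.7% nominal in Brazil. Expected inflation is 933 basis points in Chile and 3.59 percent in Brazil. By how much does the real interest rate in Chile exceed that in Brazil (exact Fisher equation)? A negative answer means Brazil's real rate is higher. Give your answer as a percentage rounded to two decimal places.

Chile: (1 + 0.0400)/(1 + 0.0933) − 1 = -4.8751%
Brazil: (1 + 0.0970)/(1 + 0.0359) − 1 = 5.8983%
Differential = -4.8751% − 5.8983% = -10.7734% → -10.77%.

-10.77%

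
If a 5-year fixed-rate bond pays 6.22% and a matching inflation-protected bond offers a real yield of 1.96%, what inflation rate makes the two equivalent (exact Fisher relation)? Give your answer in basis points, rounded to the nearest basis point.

418 basis points

(1 + π) = (1 + i)/(1 + r) = 1.06220 / 1.01960 = 1.041781
Break-even inflation = 1.041781 − 1 → 418 basis points.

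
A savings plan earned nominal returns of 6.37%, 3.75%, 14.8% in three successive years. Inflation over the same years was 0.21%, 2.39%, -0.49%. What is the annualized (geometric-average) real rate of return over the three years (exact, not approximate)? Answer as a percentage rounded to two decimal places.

Compound the nominal returns: 1.0637 × 1.0375 × 1.1480 = 1.26691989.
Compound inflation: 1.0021 × 1.0239 × 0.9951 = 1.02102254.
Deflate: 1.26691989 / 1.02102254 = 1.24083439.
Annualized real rate = 1.24083439^(1/3) − 1 = 7.4578% → 7.46%.

7.46%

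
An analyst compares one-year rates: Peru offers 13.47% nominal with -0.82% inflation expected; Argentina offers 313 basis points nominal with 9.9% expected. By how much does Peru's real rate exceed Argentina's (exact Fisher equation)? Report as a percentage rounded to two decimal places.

20.57%

Peru: (1 + 0.1347)/(1 − 0.0082) − 1 = 14.4081%
Argentina: (1 + 0.0313)/(1 + 0.0990) − 1 = -6.1601%
Differential = 14.4081% − (-6.1601%) = 20.5683% → 20.57%.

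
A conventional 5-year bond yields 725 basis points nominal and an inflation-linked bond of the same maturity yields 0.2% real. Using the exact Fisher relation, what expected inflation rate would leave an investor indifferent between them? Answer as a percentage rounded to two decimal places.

(1 + π) = (1 + i)/(1 + r) = 1.07250 / 1.00200 = 1.070359
Break-even inflation = 1.070359 − 1 → 7.04%.

7.04%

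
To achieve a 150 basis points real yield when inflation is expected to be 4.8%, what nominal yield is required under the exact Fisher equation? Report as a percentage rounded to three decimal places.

(1 + i) = (1 + r)(1 + π) = 1.01500 × 1.04800 = 1.06372
i = 1.06372 − 1, so the required nominal rate is 6.372%.

6.372%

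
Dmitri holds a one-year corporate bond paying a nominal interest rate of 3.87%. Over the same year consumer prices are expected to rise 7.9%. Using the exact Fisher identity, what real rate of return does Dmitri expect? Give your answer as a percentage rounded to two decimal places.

1 + r = 1.03870 / 1.07900 = 0.962651
r = 0.962651 − 1 = -3.7349%, i.e. -3.73%.

-3.73%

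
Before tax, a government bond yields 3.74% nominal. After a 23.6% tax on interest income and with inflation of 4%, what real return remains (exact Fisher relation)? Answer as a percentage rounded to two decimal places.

After-tax nominal return = 3.74% × (1 − 0.236) = 2.85736%.
1 + r = 1.0285736 / 1.04000 = 0.989013
After-tax real rate = 0.989013 − 1 → -1.10%.

-1.10%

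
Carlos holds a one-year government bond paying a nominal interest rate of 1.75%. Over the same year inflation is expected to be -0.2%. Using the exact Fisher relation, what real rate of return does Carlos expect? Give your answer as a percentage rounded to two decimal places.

1 + r = 1.01750 / 0.99800 = 1.019539
r = 1.019539 − 1 = 1.9539%, i.e. 1.95%.

1.95%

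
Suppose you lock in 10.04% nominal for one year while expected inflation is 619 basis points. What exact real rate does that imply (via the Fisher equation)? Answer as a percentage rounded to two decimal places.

3.63%

By the Fisher equation, 1 + r = (1 + i)/(1 + π).
1 + r = 1.10040 / 1.06190 = 1.036256
r = 1.036256 − 1 = 3.6256%, i.e. 3.63%.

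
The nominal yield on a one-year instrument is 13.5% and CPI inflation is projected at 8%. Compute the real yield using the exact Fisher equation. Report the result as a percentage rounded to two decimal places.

By the Fisher identity, 1 + r = (1 + i)/(1 + π).
1 + r = 1.13500 / 1.08000 = 1.050926
r = 1.050926 − 1 = 5.0926%, i.e. 5.09%.

5.09%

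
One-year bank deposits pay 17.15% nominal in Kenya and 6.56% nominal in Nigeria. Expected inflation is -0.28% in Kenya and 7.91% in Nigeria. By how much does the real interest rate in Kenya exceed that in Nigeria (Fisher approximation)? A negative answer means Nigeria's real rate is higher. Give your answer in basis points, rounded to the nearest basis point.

Kenya: 17.15% − (-0.28%) = 17.430%
Nigeria: 6.56% − 7.91% = -1.350%
Differential = 18.780% → 1878 basis points.

1878 basis points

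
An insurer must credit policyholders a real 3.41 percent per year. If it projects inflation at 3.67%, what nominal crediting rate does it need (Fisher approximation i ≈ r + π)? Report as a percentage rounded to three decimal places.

i ≈ r + π = 3.41% + 3.67% = 7.080%.

7.080%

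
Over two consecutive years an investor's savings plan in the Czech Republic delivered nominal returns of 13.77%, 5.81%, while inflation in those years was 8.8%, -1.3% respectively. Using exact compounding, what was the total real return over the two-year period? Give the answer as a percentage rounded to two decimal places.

12.10%

Nominal growth factor = 1.1377 × 1.0581 = 1.203800
Price-level growth factor = 1.0880 × 0.9870 = 1.073856
Real growth factor = 1.203800 / 1.073856 = 1.121007
Total real return = 1.121007 − 1 → 12.10%.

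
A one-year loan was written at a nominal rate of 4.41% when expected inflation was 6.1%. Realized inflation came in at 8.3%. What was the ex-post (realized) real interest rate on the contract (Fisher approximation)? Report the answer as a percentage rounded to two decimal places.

Ex-post: 4.41% − 8.3% = -3.890%
So the realized real rate is -3.89%.

-3.89%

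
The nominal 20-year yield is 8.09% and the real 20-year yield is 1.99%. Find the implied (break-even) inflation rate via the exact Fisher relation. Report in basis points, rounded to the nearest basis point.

598 basis points

(1 + π) = (1 + i)/(1 + r) = 1.08090 / 1.01990 = 1.059810
Break-even inflation = 1.059810 − 1 → 598 basis points.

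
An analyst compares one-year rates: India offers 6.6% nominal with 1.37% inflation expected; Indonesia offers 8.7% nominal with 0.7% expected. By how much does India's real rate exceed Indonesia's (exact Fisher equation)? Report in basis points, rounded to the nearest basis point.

-279 basis points

India: (1 + 0.0660)/(1 + 0.0137) − 1 = 5.1593%
Indonesia: (1 + 0.0870)/(1 + 0.0070) − 1 = 7.9444%
Differential = 5.1593% − 7.9444% = -2.7851% → -279 basis points.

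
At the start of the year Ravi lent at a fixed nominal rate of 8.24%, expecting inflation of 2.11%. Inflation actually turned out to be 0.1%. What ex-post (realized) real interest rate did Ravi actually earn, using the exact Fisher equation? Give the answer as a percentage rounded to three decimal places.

Ex-post: (1 + 0.0824)/(1 + 0.0010) − 1 = 8.1319%
So the realized real rate is 8.132%.

8.132%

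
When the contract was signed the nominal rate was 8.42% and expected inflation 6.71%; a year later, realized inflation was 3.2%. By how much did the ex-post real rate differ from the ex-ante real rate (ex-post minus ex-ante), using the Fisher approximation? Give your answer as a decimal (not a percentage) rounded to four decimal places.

0.0351

Ex-ante: 8.42% − 6.71% = 1.710%
Ex-post: 8.42% − 3.2% = 5.220%
Difference (ex-post − ex-ante) = 3.5100% → 0.0351.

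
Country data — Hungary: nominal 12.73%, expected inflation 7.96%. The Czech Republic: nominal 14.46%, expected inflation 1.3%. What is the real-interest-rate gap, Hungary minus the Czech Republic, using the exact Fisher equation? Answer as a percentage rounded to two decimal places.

-8.57%

Hungary: (1 + 0.1273)/(1 + 0.0796) − 1 = 4.4183%
The Czech Republic: (1 + 0.1446)/(1 + 0.0130) − 1 = 12.9911%
Differential = 4.4183% − 12.9911% = -8.5728% → -8.57%.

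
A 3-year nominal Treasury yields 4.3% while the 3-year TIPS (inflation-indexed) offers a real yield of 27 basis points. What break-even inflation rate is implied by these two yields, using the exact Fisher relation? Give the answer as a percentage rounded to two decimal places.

(1 + π) = (1 + i)/(1 + r) = 1.04300 / 1.00270 = 1.040191
Break-even inflation = 1.040191 − 1 → 4.02%.

4.02%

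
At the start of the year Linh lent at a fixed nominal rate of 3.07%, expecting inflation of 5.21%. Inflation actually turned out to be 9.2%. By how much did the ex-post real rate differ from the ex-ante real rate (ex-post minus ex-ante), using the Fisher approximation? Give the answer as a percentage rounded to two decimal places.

Ex-ante: 3.07% − 5.21% = -2.140%
Ex-post: 3.07% − 9.2% = -6.130%
Difference (ex-post − ex-ante) = -3.9900% → -3.99%.

-3.99%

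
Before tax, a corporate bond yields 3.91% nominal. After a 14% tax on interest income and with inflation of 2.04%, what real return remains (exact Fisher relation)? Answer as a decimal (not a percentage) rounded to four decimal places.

After-tax nominal return = 3.91% × (1 − 0.14) = 3.3626%.
1 + r = 1.033626 / 1.02040 = 1.012962
After-tax real rate = 1.012962 − 1 → 0.0130.

0.0130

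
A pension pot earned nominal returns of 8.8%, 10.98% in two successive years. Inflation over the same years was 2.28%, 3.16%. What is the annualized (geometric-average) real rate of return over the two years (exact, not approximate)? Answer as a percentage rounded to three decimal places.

Compound the nominal returns: 1.0880 × 1.1098 = 1.20746240.
Compound inflation: 1.0228 × 1.0316 = 1.05512048.
Deflate: 1.20746240 / 1.05512048 = 1.14438344.
Annualized real rate = 1.14438344^(1/2) − 1 = 6.9759% → 6.976%.

6.976%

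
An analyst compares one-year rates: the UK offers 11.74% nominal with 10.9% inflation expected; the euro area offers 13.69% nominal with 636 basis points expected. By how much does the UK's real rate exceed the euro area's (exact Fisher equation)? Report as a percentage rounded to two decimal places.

The UK: (1 + 0.1174)/(1 + 0.1090) − 1 = 0.7574%
The euro area: (1 + 0.1369)/(1 + 0.0636) − 1 = 6.8917%
Differential = 0.7574% − 6.8917% = -6.1342% → -6.13%.

-6.13%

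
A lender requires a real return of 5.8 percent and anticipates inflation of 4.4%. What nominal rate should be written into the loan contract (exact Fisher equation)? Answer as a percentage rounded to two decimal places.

10.46%

(1 + i) = (1 + r)(1 + π) = 1.05800 × 1.04400 = 1.104552
i = 1.104552 − 1, so the required nominal rate is 10.46%.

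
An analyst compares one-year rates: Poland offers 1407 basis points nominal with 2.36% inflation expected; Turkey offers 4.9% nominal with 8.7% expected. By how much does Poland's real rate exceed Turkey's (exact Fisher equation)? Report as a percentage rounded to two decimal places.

14.94%

Poland: (1 + 0.1407)/(1 + 0.0236) − 1 = 11.4400%
Turkey: (1 + 0.0490)/(1 + 0.0870) − 1 = -3.4959%
Differential = 11.4400% − (-3.4959%) = 14.9359% → 14.94%.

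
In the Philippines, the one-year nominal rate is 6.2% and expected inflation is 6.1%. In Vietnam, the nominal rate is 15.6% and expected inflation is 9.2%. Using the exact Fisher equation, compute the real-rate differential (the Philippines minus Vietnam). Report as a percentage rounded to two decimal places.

The Philippines: (1 + 0.0620)/(1 + 0.0610) − 1 = 0.0943%
Vietnam: (1 + 0.1560)/(1 + 0.0920) − 1 = 5.8608%
Differential = 0.0943% − 5.8608% = -5.7666% → -5.77%.

-5.77%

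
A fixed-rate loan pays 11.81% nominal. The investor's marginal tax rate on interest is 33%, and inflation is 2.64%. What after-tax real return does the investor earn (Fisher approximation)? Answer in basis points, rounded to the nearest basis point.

527 basis points

After-tax nominal return = 11.81% × (1 − 0.33) = 7.9127%.
r ≈ 7.9127% − 2.64% → 527 basis points.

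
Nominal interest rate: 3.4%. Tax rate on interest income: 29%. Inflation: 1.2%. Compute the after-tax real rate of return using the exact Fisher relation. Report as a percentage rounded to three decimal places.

1.200%

After-tax nominal return = 3.4% × (1 − 0.29) = 2.4140%.
1 + r = 1.02414 / 1.01200 = 1.011996
After-tax real rate = 1.011996 − 1 → 1.200%.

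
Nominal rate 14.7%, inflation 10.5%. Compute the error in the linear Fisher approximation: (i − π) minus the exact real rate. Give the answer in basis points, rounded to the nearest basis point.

40 basis points

Approximate: r ≈ 14.700% − 10.500% = 4.2000%
Exact: (1 + 0.1470)/(1 + 0.1050) − 1 = 3.8009%
Error = 4.2000% − 3.8009% = 0.3991% → 40 basis points.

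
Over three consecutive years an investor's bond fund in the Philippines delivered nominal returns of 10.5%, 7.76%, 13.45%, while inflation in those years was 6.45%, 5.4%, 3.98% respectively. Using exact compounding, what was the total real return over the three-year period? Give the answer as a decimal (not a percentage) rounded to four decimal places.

0.1579

Compound the nominal returns: 1.1050 × 1.0776 × 1.1345 = 1.350904.
Compound inflation: 1.0645 × 1.0540 × 1.0398 = 1.166638.
Deflate: 1.350904 / 1.166638 = 1.157946.
Total real return = 1.157946 − 1 → 0.1579.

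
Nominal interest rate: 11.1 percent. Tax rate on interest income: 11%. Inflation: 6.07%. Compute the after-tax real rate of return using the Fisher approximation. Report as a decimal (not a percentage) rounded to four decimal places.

After-tax nominal return = 11.1% × (1 − 0.11) = 9.8790%.
r ≈ 9.8790% − 6.07% → 0.0381.

0.0381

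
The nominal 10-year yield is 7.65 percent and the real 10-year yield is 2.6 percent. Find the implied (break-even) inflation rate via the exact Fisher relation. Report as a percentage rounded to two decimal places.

4.92%

(1 + π) = (1 + i)/(1 + r) = 1.07650 / 1.02600 = 1.049220
Break-even inflation = 1.049220 − 1 → 4.92%.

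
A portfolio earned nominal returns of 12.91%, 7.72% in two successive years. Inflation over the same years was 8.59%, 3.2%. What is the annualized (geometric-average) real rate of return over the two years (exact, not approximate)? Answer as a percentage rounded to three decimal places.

Compound the nominal returns: 1.1291 × 1.0772 = 1.21626652.
Compound inflation: 1.0859 × 1.0320 = 1.12064880.
Deflate: 1.21626652 / 1.12064880 = 1.08532354.
Annualized real rate = 1.08532354^(1/2) − 1 = 4.1789% → 4.179%.

4.179%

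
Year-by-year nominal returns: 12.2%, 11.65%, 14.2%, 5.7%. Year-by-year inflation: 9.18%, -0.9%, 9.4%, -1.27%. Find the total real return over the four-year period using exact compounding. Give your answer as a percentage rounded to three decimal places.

Compound the nominal returns: 1.1220 × 1.1165 × 1.1420 × 1.0570 = 1.512142.
Compound inflation: 1.0918 × 0.9910 × 1.0940 × 0.9873 = 1.168647.
Deflate: 1.512142 / 1.168647 = 1.293926.
Total real return = 1.293926 − 1 → 29.393%.

29.393%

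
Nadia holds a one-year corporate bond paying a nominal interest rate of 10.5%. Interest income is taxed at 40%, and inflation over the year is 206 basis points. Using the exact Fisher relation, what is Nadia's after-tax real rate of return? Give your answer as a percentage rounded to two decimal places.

4.15%

After-tax nominal return = 10.5% × (1 − 0.4) = 6.3000%.
1 + r = 1.06300 / 1.02060 = 1.041544
After-tax real rate = 1.041544 − 1 → 4.15%.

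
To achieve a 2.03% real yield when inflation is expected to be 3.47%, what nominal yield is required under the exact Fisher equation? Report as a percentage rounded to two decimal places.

5.57%

(1 + i) = (1 + r)(1 + π) = 1.02030 × 1.03470 = 1.05570441
i = 1.05570441 − 1, so the required nominal rate is 5.57%.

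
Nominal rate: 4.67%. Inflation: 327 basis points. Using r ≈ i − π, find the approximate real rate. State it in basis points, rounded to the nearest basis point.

140 basis points

r ≈ i − π = 4.67% − 3.27% = 140 basis points.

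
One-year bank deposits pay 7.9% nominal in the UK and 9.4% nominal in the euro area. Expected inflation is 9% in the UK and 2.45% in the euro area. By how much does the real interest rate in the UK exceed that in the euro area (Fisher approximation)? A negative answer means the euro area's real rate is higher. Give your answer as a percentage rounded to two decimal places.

The UK: 7.9% − 9% = -1.100%
The euro area: 9.4% − 2.45% = 6.950%
Differential = -8.050% → -8.05%.

-8.05%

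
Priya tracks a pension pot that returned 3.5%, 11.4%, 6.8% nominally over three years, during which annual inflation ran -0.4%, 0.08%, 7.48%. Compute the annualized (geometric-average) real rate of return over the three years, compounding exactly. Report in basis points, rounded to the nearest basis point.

Nominal growth factor = 1.0350 × 1.1140 × 1.0680 = 1.23139332
Price-level growth factor = 0.9960 × 1.0008 × 1.0748 = 1.07135720
Real growth factor = 1.23139332 / 1.07135720 = 1.14937700
Annualized real rate = 1.14937700^(1/3) − 1 = 4.7500% → 475 basis points.

475 basis points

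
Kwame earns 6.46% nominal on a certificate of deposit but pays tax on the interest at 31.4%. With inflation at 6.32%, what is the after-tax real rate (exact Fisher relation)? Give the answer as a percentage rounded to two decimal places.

After-tax nominal return = 6.46% × (1 − 0.314) = 4.43156%.
1 + r = 1.0443156 / 1.06320 = 0.982238
After-tax real rate = 0.982238 − 1 → -1.78%.

-1.78%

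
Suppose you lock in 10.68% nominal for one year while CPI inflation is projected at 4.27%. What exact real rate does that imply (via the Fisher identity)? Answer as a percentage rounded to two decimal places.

By the Fisher identity, 1 + r = (1 + i)/(1 + π).
1 + r = 1.10680 / 1.04270 = 1.061475
r = 1.061475 − 1 = 6.1475%, i.e. 6.15%.

6.15%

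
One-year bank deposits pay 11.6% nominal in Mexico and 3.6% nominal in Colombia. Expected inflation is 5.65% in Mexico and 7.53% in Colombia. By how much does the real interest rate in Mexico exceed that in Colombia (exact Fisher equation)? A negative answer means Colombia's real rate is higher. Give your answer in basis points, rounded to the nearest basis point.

929 basis points

Mexico: (1 + 0.1160)/(1 + 0.0565) − 1 = 5.6318%
Colombia: (1 + 0.0360)/(1 + 0.0753) − 1 = -3.6548%
Differential = 5.6318% − (-3.6548%) = 9.2866% → 929 basis points.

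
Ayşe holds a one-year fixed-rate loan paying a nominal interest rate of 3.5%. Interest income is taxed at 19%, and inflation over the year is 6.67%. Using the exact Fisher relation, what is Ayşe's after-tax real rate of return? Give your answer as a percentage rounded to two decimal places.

After-tax nominal return = 3.5% × (1 − 0.19) = 2.8350%.
1 + r = 1.02835 / 1.06670 = 0.964048
After-tax real rate = 0.964048 − 1 → -3.60%.

-3.60%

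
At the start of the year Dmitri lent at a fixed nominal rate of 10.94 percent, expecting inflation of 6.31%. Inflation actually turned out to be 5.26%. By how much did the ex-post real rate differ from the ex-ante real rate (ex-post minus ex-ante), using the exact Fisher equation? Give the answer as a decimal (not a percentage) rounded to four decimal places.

Ex-ante: (1 + 0.1094)/(1 + 0.0631) − 1 = 4.3552%
Ex-post: (1 + 0.1094)/(1 + 0.0526) − 1 = 5.3962%
Difference (ex-post − ex-ante) = 1.0410% → 0.0104.

0.0104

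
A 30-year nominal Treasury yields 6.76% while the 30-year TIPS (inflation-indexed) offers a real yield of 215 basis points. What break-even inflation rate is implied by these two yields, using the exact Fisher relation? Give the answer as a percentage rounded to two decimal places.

(1 + π) = (1 + i)/(1 + r) = 1.06760 / 1.02150 = 1.045130
Break-even inflation = 1.045130 − 1 → 4.51%.

4.51%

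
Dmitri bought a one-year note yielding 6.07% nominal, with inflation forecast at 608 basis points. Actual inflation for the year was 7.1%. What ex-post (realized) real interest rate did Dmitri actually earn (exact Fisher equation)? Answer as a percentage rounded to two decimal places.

-0.96%

Ex-post: (1 + 0.0607)/(1 + 0.0710) − 1 = -0.9617%
So the realized real rate is -0.96%.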